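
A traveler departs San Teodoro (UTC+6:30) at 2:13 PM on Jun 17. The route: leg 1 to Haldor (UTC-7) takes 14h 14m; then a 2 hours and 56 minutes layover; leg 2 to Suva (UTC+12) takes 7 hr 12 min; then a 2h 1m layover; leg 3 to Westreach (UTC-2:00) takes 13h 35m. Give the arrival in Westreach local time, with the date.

Convert departure to UTC: 2:13 PM − 6:30 = 7:43 AM UTC on Jun 17.
Add 14 hours and 14 minutes leg 1 → 9:57 PM UTC.
Add 2 hours 56 minutes layover in Haldor → 12:53 AM UTC (Jun 18).
Add 7 hours 12 minutes leg 2 → 8:05 AM UTC.
Add 2 hours and 1 minute layover in Suva → 10:06 AM UTC.
Add 13 hours 35 minutes leg 3 → 11:41 PM UTC.
Westreach is UTC−2:00, so local arrival = 11:41 PM − 2:00 = 9:41 PM on Jun 18.

9:41 PM on June 18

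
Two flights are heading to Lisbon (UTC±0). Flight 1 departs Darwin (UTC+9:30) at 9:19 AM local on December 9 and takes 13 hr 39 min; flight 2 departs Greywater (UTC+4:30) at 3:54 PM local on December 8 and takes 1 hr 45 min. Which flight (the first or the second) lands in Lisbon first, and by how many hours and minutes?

Flight 1 in UTC: 9:19 AM − 9:30 = 11:49 PM on Dec 8.
+13 hours 39 minutes → arrive 1:28 PM UTC on Dec 9.
Flight 2 in UTC: 3:54 PM − 4:30 = 11:24 AM on Dec 8.
+1 hour and 45 minutes → arrive 1:09 PM UTC on Dec 8.
Flight 2 lands earlier by 24 hours 19 minutes.

the second, by 24 hours 19 minutes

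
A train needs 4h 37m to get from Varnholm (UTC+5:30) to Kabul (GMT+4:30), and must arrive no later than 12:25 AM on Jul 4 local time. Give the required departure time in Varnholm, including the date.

Target arrival in UTC: 12:25 AM − 4:30 = 7:55 PM on Jul 3.
Subtract 4 hours and 37 minutes → departure 3:18 PM UTC on Jul 3.
Varnholm is UTC+5:30: 3:18 PM + 5:30 = 8:48 PM on Jul 3.

8:48 PM on Jul 3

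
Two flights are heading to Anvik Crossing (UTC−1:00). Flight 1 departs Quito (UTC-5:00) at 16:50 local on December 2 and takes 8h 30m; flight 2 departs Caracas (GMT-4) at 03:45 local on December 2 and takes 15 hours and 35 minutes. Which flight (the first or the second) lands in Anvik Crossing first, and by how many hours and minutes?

the second, by 7 hours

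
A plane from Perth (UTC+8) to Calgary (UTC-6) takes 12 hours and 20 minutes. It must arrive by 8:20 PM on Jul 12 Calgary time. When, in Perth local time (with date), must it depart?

10:00 PM on July 12

Target arrival in UTC: 8:20 PM + 6:00 = 2:20 AM on Jul 13.
Subtract 12 hours 20 minutes → departure 2:00 PM UTC on Jul 12.
Perth is UTC+8:00: 2:00 PM + 8:00 = 10:00 PM on Jul 12.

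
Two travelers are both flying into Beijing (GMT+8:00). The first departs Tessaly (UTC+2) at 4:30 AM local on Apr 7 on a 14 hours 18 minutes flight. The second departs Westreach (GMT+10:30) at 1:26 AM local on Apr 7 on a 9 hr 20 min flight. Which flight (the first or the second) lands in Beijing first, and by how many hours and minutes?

Flight 1 in UTC: 4:30 AM − 2:00 = 2:30 AM on Apr 7.
+14 hours and 18 minutes → arrive 4:48 PM UTC on Apr 7.
Flight 2 in UTC: 1:26 AM − 10:30 = 2:56 PM on Apr 6.
+9 hours and 20 minutes → arrive 12:16 AM UTC on Apr 7.
Flight 2 lands earlier by 16 hours 32 minutes.

the second, by 16 hours 32 minutes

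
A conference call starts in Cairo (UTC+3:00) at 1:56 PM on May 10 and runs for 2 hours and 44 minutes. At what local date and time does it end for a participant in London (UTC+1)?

Convert start to UTC: 1:56 PM − 3:00 = 10:56 AM UTC on May 10.
Add 2 hours 44 minutes duration → 1:40 PM UTC.
London is UTC+1:00, so local end time = 1:40 PM + 1:00 = 2:40 PM on May 10.

2:40 PM on May 10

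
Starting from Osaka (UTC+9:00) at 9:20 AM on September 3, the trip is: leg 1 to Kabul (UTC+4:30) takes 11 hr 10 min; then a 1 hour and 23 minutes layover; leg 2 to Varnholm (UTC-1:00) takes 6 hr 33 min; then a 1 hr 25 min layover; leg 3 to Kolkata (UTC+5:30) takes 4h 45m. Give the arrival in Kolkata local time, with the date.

Convert departure to UTC: 9:20 AM − 9:00 = 12:20 AM UTC on Sep 3.
Add 11 hours 10 minutes leg 1 → 11:30 AM UTC.
Add 1 hour and 23 minutes layover in Kabul → 12:53 PM UTC.
Add 6 hours 33 minutes leg 2 → 7:26 PM UTC.
Add 1 hour 25 minutes layover in Varnholm → 8:51 PM UTC.
Add 4 hours and 45 minutes leg 3 → 1:36 AM UTC (Sep 4).
Kolkata is UTC+5:30, so local arrival = 1:36 AM + 5:30 = 7:06 AM on Sep 4.

7:06 AM on Sep 4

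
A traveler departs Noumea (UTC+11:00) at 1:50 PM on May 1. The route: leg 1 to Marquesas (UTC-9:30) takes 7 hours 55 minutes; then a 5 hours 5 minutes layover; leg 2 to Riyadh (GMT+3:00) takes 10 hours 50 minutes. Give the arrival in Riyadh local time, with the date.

Convert departure to UTC: 1:50 PM − 11:00 = 2:50 AM UTC on May 1.
Add 7 hours 55 minutes leg 1 → 10:45 AM UTC.
Add 5 hours and 5 minutes layover in Marquesas → 3:50 PM UTC.
Add 10 hours 50 minutes leg 2 → 2:40 AM UTC (May 2).
Riyadh is UTC+3:00, so local arrival = 2:40 AM + 3:00 = 5:40 AM on May 2.

5:40 AM on May 2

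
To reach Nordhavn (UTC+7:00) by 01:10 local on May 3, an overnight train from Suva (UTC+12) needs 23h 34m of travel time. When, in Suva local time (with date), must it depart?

06:36 on May 2

Target arrival in UTC: 01:10 − 7:00 = 18:10 on May 2.
Subtract 23 hours 34 minutes → departure 18:36 UTC on May 1.
Suva is UTC+12:00: 18:36 + 12:00 = 06:36 on May 2.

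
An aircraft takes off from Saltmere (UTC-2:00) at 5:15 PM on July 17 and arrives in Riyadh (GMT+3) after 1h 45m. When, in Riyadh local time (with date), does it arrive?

12:00 AM on July 18

Convert departure to UTC: 5:15 PM + 2:00 = 7:15 PM UTC on Jul 17.
Add 1 hour and 45 minutes travel time → 9:00 PM UTC.
Riyadh is UTC+3:00, so local arrival = 9:00 PM + 3:00 = 12:00 AM on Jul 18.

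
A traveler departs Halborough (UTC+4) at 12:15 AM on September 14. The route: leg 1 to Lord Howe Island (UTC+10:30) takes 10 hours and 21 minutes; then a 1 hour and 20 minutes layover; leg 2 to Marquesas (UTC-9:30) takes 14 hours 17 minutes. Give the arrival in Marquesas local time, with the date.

12:43 PM on September 14

Convert departure to UTC: 12:15 AM − 4:00 = 8:15 PM UTC on Sep 13.
Add 10 hours and 21 minutes leg 1 → 6:36 AM UTC (Sep 14).
Add 1 hour 20 minutes layover in Lord Howe Island → 7:56 AM UTC.
Add 14 hours 17 minutes leg 2 → 10:13 PM UTC.
Marquesas is UTC−9:30, so local arrival = 10:13 PM − 9:30 = 12:43 PM on Sep 14.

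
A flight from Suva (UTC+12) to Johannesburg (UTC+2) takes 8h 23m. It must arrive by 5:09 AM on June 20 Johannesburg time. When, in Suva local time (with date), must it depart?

6:46 AM on June 20

Target arrival in UTC: 5:09 AM − 2:00 = 3:09 AM on Jun 20.
Subtract 8 hours and 23 minutes → departure 6:46 PM UTC on Jun 19.
Suva is UTC+12:00: 6:46 PM + 12:00 = 6:46 AM on Jun 20.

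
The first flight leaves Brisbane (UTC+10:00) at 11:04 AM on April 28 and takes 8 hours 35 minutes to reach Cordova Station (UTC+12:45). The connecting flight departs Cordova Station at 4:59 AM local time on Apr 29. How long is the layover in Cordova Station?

6 hours 35 minutes

Convert departure to UTC: 11:04 AM − 10:00 = 1:04 AM UTC on Apr 28.
Add 8 hours 35 minutes flight time → 9:39 AM UTC.
Cordova Station is UTC+12:45, so local arrival = 9:39 AM + 12:45 = 10:24 PM on Apr 28.
Layover = 4:59 AM − 10:24 PM (+1 day) = 6 hours 35 minutes.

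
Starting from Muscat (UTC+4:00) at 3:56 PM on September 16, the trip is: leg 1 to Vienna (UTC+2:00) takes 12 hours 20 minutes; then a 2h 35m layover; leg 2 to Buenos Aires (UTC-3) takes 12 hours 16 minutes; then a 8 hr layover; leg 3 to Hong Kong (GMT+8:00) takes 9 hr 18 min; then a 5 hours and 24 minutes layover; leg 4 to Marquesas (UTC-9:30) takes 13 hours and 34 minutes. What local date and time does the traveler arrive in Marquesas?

5:53 PM on Sep 18

Convert departure to UTC: 3:56 PM − 4:00 = 11:56 AM UTC on Sep 16.
Add 12 hours 20 minutes leg 1 → 12:16 AM UTC (Sep 17).
Add 2 hours 35 minutes layover in Vienna → 2:51 AM UTC.
Add 12 hours and 16 minutes leg 2 → 3:07 PM UTC.
Add 8 hours layover in Buenos Aires → 11:07 PM UTC.
Add 9 hours and 18 minutes leg 3 → 8:25 AM UTC (Sep 18).
Add 5 hours and 24 minutes layover in Hong Kong → 1:49 PM UTC.
Add 13 hours and 34 minutes leg 4 → 3:23 AM UTC (Sep 19).
Marquesas is UTC−9:30, so local arrival = 3:23 AM − 9:30 = 5:53 PM on Sep 18.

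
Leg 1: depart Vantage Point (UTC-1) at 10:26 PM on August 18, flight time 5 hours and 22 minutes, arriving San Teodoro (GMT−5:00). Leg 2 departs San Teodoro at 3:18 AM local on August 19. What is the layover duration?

Convert departure to UTC: 10:26 PM + 1:00 = 11:26 PM UTC on Aug 18.
Add 5 hours and 22 minutes flight time → 4:48 AM UTC (Aug 19).
San Teodoro is UTC−5:00, so local arrival = 4:48 AM − 5:00 = 11:48 PM on Aug 18.
Layover = 3:18 AM − 11:48 PM (+1 day) = 3 hours 30 minutes.

3 hours 30 minutes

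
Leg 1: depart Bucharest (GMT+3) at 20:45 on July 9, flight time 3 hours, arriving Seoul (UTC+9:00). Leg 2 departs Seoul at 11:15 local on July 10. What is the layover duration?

Convert departure to UTC: 20:45 − 3:00 = 17:45 UTC on Jul 9.
Add 3 hours flight time → 20:45 UTC.
Seoul is UTC+9:00, so local arrival = 20:45 + 9:00 = 05:45 on Jul 10.
Layover = 11:15 − 05:45 = 5 hours 30 minutes.

5 hours 30 minutes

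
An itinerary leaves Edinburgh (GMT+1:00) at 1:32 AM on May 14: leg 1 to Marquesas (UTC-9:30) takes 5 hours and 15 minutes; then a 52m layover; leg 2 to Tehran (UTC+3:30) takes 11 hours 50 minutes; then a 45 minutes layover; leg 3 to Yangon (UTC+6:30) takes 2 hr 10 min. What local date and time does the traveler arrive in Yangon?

Convert departure to UTC: 1:32 AM − 1:00 = 12:32 AM UTC on May 14.
Add 5 hours and 15 minutes leg 1 → 5:47 AM UTC.
Add 52 minutes layover in Marquesas → 6:39 AM UTC.
Add 11 hours 50 minutes leg 2 → 6:29 PM UTC.
Add 45 minutes layover in Tehran → 7:14 PM UTC.
Add 2 hours 10 minutes leg 3 → 9:24 PM UTC.
Yangon is UTC+6:30, so local arrival = 9:24 PM + 6:30 = 3:54 AM on May 15.

3:54 AM on May 15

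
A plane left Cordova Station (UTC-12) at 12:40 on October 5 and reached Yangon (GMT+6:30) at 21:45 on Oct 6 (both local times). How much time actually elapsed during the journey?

14 hours 35 minutes

Departure in UTC: 12:40 + 12:00 = 00:40 on Oct 6.
Arrival in UTC: 21:45 − 6:30 = 15:15 on Oct 6.
Elapsed = 15:15 − 00:40 = 14 hours 35 minutes.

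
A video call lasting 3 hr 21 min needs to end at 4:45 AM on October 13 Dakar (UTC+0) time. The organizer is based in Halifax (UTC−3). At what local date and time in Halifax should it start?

10:24 PM on October 12

Target end time is already UTC: 4:45 AM on Oct 13.
Subtract 3 hours and 21 minutes → start 1:24 AM UTC on Oct 13.
Halifax is UTC−3:00: 1:24 AM − 3:00 = 10:24 PM on Oct 12.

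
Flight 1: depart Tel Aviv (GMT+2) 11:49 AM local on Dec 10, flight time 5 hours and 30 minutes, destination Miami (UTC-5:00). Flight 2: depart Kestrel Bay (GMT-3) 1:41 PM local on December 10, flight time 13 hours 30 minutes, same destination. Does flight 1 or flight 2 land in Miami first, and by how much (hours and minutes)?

the first, by 14 hours 52 minutes

Flight 1 in UTC: 11:49 AM − 2:00 = 9:49 AM on Dec 10.
+5 hours 30 minutes → arrive 3:19 PM UTC on Dec 10.
Flight 2 in UTC: 1:41 PM + 3:00 = 4:41 PM on Dec 10.
+13 hours and 30 minutes → arrive 6:11 AM UTC on Dec 11.
Flight 1 lands earlier by 14 hours 52 minutes.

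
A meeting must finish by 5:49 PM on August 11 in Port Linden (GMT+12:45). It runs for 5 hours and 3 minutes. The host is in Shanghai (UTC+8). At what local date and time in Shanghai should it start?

Target end time in UTC: 5:49 PM − 12:45 = 5:04 AM on Aug 11.
Subtract 5 hours 3 minutes → start 12:01 AM UTC on Aug 11.
Shanghai is UTC+8:00: 12:01 AM + 8:00 = 8:01 AM on Aug 11.

8:01 AM on Aug 11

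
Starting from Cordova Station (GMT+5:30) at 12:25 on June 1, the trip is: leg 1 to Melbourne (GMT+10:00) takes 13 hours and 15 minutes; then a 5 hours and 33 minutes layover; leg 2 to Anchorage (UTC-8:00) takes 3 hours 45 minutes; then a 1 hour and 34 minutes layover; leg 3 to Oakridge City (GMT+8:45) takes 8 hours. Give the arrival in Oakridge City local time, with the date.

Convert departure to UTC: 12:25 − 5:30 = 06:55 UTC on Jun 1.
Add 13 hours 15 minutes leg 1 → 20:10 UTC.
Add 5 hours 33 minutes layover in Melbourne → 01:43 UTC (Jun 2).
Add 3 hours and 45 minutes leg 2 → 05:28 UTC.
Add 1 hour 34 minutes layover in Anchorage → 07:02 UTC.
Add 8 hours leg 3 → 15:02 UTC.
Oakridge City is UTC+8:45, so local arrival = 15:02 + 8:45 = 23:47 on Jun 2.

23:47 on Jun 2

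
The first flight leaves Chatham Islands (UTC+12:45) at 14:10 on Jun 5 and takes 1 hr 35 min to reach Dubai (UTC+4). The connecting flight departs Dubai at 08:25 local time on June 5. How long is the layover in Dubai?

Convert departure to UTC: 14:10 − 12:45 = 01:25 UTC on Jun 5.
Add 1 hour 35 minutes flight time → 03:00 UTC.
Dubai is UTC+4:00, so local arrival = 03:00 + 4:00 = 07:00 on Jun 5.
Layover = 08:25 − 07:00 = 1 hour 25 minutes.

1 hour 25 minutes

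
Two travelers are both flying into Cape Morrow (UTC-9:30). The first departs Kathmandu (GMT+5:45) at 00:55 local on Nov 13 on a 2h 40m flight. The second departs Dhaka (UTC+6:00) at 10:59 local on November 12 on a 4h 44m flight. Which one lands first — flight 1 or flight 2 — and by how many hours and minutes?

the second, by 12 hours 7 minutes

Flight 1 in UTC: 00:55 − 5:45 = 19:10 on Nov 12.
+2 hours and 40 minutes → arrive 21:50 UTC on Nov 12.
Flight 2 in UTC: 10:59 − 6:00 = 04:59 on Nov 12.
+4 hours 44 minutes → arrive 09:43 UTC on Nov 12.
Flight 2 lands earlier by 12 hours 7 minutes.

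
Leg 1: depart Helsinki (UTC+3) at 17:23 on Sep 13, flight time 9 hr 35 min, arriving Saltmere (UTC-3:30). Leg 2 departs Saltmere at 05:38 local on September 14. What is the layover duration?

9 hours 10 minutes

Convert departure to UTC: 17:23 − 3:00 = 14:23 UTC on Sep 13.
Add 9 hours and 35 minutes flight time → 23:58 UTC.
Saltmere is UTC−3:30, so local arrival = 23:58 − 3:30 = 20:28 on Sep 13.
Layover = 05:38 − 20:28 (+1 day) = 9 hours 10 minutes.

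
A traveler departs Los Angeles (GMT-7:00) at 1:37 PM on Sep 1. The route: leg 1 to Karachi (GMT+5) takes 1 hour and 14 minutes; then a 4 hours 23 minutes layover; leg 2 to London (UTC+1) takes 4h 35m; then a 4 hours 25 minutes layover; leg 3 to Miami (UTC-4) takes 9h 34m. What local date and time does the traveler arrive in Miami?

Convert departure to UTC: 1:37 PM + 7:00 = 8:37 PM UTC on Sep 1.
Add 1 hour and 14 minutes leg 1 → 9:51 PM UTC.
Add 4 hours 23 minutes layover in Karachi → 2:14 AM UTC (Sep 2).
Add 4 hours and 35 minutes leg 2 → 6:49 AM UTC.
Add 4 hours 25 minutes layover in London → 11:14 AM UTC.
Add 9 hours and 34 minutes leg 3 → 8:48 PM UTC.
Miami is UTC−4:00, so local arrival = 8:48 PM − 4:00 = 4:48 PM on Sep 2.

4:48 PM on Sep 2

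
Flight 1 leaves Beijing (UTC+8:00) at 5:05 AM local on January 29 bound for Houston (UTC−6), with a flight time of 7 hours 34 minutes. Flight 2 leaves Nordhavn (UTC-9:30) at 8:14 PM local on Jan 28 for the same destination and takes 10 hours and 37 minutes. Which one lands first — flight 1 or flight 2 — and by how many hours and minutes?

the first, by 11 hours 42 minutes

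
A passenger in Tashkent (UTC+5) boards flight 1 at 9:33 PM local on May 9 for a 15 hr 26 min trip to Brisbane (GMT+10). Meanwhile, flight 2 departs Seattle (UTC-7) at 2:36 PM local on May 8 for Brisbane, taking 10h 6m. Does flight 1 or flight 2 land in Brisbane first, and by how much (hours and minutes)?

the second, by 24 hours 17 minutes

Flight 1 in UTC: 9:33 PM − 5:00 = 4:33 PM on May 9.
+15 hours and 26 minutes → arrive 7:59 AM UTC on May 10.
Flight 2 in UTC: 2:36 PM + 7:00 = 9:36 PM on May 8.
+10 hours and 6 minutes → arrive 7:42 AM UTC on May 9.
Flight 2 lands earlier by 24 hours 17 minutes.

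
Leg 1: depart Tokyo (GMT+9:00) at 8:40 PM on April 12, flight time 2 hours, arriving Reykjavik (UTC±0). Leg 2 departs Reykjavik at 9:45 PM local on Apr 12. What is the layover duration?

8 hours 5 minutes

Convert departure to UTC: 8:40 PM − 9:00 = 11:40 AM UTC on Apr 12.
Add 2 hours flight time → 1:40 PM UTC.
Reykjavik is UTC+0, so local arrival is the same: 1:40 PM on Apr 12.
Layover = 9:45 PM − 1:40 PM = 8 hours 5 minutes.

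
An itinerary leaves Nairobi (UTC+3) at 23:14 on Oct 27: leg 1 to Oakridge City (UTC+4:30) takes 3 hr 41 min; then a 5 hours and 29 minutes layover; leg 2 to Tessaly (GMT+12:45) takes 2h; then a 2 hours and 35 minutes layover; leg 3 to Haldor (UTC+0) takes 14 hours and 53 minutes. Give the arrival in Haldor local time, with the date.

00:52 on October 29

Convert departure to UTC: 23:14 − 3:00 = 20:14 UTC on Oct 27.
Add 3 hours 41 minutes leg 1 → 23:55 UTC.
Add 5 hours 29 minutes layover in Oakridge City → 05:24 UTC (Oct 28).
Add 2 hours leg 2 → 07:24 UTC.
Add 2 hours 35 minutes layover in Tessaly → 09:59 UTC.
Add 14 hours 53 minutes leg 3 → 00:52 UTC (Oct 29).
Haldor is UTC+0, so local arrival is the same: 00:52 on Oct 29.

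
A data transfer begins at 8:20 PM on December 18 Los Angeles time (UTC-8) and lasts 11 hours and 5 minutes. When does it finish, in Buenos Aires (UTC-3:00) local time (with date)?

Convert start to UTC: 8:20 PM + 8:00 = 4:20 AM UTC on Dec 19.
Add 11 hours 5 minutes duration → 3:25 PM UTC.
Buenos Aires is UTC−3:00, so local end time = 3:25 PM − 3:00 = 12:25 PM on Dec 19.

12:25 PM on December 19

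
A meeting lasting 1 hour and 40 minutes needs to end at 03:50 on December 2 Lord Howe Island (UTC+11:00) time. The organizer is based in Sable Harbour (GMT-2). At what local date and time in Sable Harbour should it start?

13:10 on Dec 1

Target end time in UTC: 03:50 − 11:00 = 16:50 on Dec 1.
Subtract 1 hour and 40 minutes → start 15:10 UTC on Dec 1.
Sable Harbour is UTC−2:00: 15:10 − 2:00 = 13:10 on Dec 1.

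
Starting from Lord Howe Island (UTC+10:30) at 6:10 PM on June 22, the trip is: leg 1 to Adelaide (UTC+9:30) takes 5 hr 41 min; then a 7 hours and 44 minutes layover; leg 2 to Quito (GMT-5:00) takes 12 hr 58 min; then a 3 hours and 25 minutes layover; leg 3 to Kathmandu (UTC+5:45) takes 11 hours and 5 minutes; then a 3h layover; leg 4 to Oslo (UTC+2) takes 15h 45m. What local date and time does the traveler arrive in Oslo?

9:18 PM on June 24

Convert departure to UTC: 6:10 PM − 10:30 = 7:40 AM UTC on Jun 22.
Add 5 hours and 41 minutes leg 1 → 1:21 PM UTC.
Add 7 hours and 44 minutes layover in Adelaide → 9:05 PM UTC.
Add 12 hours and 58 minutes leg 2 → 10:03 AM UTC (Jun 23).
Add 3 hours 25 minutes layover in Quito → 1:28 PM UTC.
Add 11 hours and 5 minutes leg 3 → 12:33 AM UTC (Jun 24).
Add 3 hours layover in Kathmandu → 3:33 AM UTC.
Add 15 hours 45 minutes leg 4 → 7:18 PM UTC.
Oslo is UTC+2:00, so local arrival = 7:18 PM + 2:00 = 9:18 PM on Jun 24.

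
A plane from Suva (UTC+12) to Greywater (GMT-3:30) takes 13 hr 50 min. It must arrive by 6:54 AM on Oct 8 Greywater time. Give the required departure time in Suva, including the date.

8:34 AM on October 8

Target arrival in UTC: 6:54 AM + 3:30 = 10:24 AM on Oct 8.
Subtract 13 hours 50 minutes → departure 8:34 PM UTC on Oct 7.
Suva is UTC+12:00: 8:34 PM + 12:00 = 8:34 AM on Oct 8.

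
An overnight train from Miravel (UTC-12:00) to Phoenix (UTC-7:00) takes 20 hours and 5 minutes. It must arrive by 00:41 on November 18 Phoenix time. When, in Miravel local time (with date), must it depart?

Target arrival in UTC: 00:41 + 7:00 = 07:41 on Nov 18.
Subtract 20 hours 5 minutes → departure 11:36 UTC on Nov 17.
Miravel is UTC−12:00: 11:36 − 12:00 = 23:36 on Nov 16.

23:36 on Nov 16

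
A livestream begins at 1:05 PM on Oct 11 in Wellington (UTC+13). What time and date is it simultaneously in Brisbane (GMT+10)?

10:05 AM on Oct 11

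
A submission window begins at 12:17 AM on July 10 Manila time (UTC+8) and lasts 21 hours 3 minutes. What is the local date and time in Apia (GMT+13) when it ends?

2:20 AM on Jul 11

Apia is 5:00 ahead of Manila.
After 21 hours and 3 minutes it is 9:20 PM in Manila.
Shift by the zone difference: 9:20 PM + 5:00 = 2:20 AM on Jul 11 in Apia.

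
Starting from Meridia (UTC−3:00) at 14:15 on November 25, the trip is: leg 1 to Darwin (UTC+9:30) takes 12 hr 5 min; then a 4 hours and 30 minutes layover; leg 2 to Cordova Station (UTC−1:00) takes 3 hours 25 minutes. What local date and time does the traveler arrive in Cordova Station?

12:15 on November 26

Convert departure to UTC: 14:15 + 3:00 = 17:15 UTC on Nov 25.
Add 12 hours and 5 minutes leg 1 → 05:20 UTC (Nov 26).
Add 4 hours 30 minutes layover in Darwin → 09:50 UTC.
Add 3 hours and 25 minutes leg 2 → 13:15 UTC.
Cordova Station is UTC−1:00, so local arrival = 13:15 − 1:00 = 12:15 on Nov 26.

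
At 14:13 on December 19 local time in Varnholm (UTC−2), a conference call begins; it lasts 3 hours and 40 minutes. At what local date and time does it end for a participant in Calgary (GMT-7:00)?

Convert start to UTC: 14:13 + 2:00 = 16:13 UTC on Dec 19.
Add 3 hours and 40 minutes duration → 19:53 UTC.
Calgary is UTC−7:00, so local end time = 19:53 − 7:00 = 12:53 on Dec 19.

12:53 on Dec 19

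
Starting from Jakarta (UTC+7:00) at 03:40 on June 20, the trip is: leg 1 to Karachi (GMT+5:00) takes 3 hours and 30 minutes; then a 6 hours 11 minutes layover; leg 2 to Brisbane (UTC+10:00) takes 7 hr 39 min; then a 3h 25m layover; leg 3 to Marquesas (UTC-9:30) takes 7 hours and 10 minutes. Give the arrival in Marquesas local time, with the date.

15:05 on Jun 20

Convert departure to UTC: 03:40 − 7:00 = 20:40 UTC on Jun 19.
Add 3 hours and 30 minutes leg 1 → 00:10 UTC (Jun 20).
Add 6 hours 11 minutes layover in Karachi → 06:21 UTC.
Add 7 hours and 39 minutes leg 2 → 14:00 UTC.
Add 3 hours and 25 minutes layover in Brisbane → 17:25 UTC.
Add 7 hours and 10 minutes leg 3 → 00:35 UTC (Jun 21).
Marquesas is UTC−9:30, so local arrival = 00:35 − 9:30 = 15:05 on Jun 20.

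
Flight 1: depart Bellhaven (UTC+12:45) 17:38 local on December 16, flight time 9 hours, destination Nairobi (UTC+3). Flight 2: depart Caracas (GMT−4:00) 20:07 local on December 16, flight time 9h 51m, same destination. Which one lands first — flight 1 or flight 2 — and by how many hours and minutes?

the first, by 20 hours 5 minutes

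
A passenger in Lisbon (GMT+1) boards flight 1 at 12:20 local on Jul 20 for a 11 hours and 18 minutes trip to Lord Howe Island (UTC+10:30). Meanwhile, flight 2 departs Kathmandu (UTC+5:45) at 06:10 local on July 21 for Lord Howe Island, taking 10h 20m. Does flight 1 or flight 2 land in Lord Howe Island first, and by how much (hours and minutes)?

Flight 1 in UTC: 12:20 − 1:00 = 11:20 on Jul 20.
+11 hours and 18 minutes → arrive 22:38 UTC on Jul 20.
Flight 2 in UTC: 06:10 − 5:45 = 00:25 on Jul 21.
+10 hours and 20 minutes → arrive 10:45 UTC on Jul 21.
Flight 1 lands earlier by 12 hours 7 minutes.

the first, by 12 hours 7 minutes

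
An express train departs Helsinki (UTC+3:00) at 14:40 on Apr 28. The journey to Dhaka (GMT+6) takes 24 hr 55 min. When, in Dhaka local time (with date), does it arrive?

Convert departure to UTC: 14:40 − 3:00 = 11:40 UTC on Apr 28.
Add 24 hours 55 minutes travel time → 12:35 UTC (Apr 29).
Dhaka is UTC+6:00, so local arrival = 12:35 + 6:00 = 18:35 on Apr 29.

18:35 on Apr 29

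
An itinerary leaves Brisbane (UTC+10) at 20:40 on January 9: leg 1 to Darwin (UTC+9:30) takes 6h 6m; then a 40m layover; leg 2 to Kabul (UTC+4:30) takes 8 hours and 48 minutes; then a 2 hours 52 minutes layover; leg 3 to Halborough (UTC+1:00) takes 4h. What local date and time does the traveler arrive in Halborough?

Convert departure to UTC: 20:40 − 10:00 = 10:40 UTC on Jan 9.
Add 6 hours and 6 minutes leg 1 → 16:46 UTC.
Add 40 minutes layover in Darwin → 17:26 UTC.
Add 8 hours 48 minutes leg 2 → 02:14 UTC (Jan 10).
Add 2 hours and 52 minutes layover in Kabul → 05:06 UTC.
Add 4 hours leg 3 → 09:06 UTC.
Halborough is UTC+1:00, so local arrival = 09:06 + 1:00 = 10:06 on Jan 10.

10:06 on January 10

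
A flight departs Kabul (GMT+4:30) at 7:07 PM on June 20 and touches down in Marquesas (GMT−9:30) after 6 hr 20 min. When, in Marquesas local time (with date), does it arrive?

11:27 AM on Jun 20

Convert departure to UTC: 7:07 PM − 4:30 = 2:37 PM UTC on Jun 20.
Add 6 hours 20 minutes travel time → 8:57 PM UTC.
Marquesas is UTC−9:30, so local arrival = 8:57 PM − 9:30 = 11:27 AM on Jun 20.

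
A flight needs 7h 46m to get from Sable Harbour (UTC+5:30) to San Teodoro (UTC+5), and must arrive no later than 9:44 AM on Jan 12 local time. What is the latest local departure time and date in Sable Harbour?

Target arrival in UTC: 9:44 AM − 5:00 = 4:44 AM on Jan 12.
Subtract 7 hours and 46 minutes → departure 8:58 PM UTC on Jan 11.
Sable Harbour is UTC+5:30: 8:58 PM + 5:30 = 2:28 AM on Jan 12.

2:28 AM on January 12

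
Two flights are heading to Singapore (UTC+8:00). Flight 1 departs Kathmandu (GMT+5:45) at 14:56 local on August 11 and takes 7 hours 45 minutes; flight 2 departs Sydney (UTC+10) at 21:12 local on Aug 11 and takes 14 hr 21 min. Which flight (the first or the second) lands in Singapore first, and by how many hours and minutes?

the first, by 8 hours 37 minutes

Flight 1 in UTC: 14:56 − 5:45 = 09:11 on Aug 11.
+7 hours and 45 minutes → arrive 16:56 UTC on Aug 11.
Flight 2 in UTC: 21:12 − 10:00 = 11:12 on Aug 11.
+14 hours 21 minutes → arrive 01:33 UTC on Aug 12.
Flight 1 lands earlier by 8 hours 37 minutes.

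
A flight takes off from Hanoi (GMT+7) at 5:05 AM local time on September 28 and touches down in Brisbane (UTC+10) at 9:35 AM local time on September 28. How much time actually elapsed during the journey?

1 hour 30 minutes

Brisbane is 3:00 ahead of Hanoi.
Clock-face elapsed time (ignoring zones) is 4 hours 30 minutes.
Actual elapsed = 4 hours 30 minutes − 3:00 = 1 hour 30 minutes.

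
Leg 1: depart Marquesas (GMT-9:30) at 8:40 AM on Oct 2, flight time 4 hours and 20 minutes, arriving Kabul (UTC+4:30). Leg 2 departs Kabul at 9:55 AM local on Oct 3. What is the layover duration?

Convert departure to UTC: 8:40 AM + 9:30 = 6:10 PM UTC on Oct 2.
Add 4 hours 20 minutes flight time → 10:30 PM UTC.
Kabul is UTC+4:30, so local arrival = 10:30 PM + 4:30 = 3:00 AM on Oct 3.
Layover = 9:55 AM − 3:00 AM = 6 hours 55 minutes.

6 hours 55 minutes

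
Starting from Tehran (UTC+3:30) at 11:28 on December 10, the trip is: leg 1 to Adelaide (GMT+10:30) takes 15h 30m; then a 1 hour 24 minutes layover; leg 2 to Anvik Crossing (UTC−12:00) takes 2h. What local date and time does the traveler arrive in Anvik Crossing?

14:52 on December 10

Convert departure to UTC: 11:28 − 3:30 = 07:58 UTC on Dec 10.
Add 15 hours and 30 minutes leg 1 → 23:28 UTC.
Add 1 hour 24 minutes layover in Adelaide → 00:52 UTC (Dec 11).
Add 2 hours leg 2 → 02:52 UTC.
Anvik Crossing is UTC−12:00, so local arrival = 02:52 − 12:00 = 14:52 on Dec 10.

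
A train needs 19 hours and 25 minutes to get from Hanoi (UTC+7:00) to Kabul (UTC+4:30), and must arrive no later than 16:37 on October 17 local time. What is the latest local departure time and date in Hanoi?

23:42 on October 16

Target arrival in UTC: 16:37 − 4:30 = 12:07 on Oct 17.
Subtract 19 hours 25 minutes → departure 16:42 UTC on Oct 16.
Hanoi is UTC+7:00: 16:42 + 7:00 = 23:42 on Oct 16.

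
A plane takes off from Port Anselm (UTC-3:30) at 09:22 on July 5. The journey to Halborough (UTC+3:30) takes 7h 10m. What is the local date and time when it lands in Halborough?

Halborough is 7:00 ahead of Port Anselm.
After 7 hours and 10 minutes it is 16:32 in Port Anselm.
Shift by the zone difference: 16:32 + 7:00 = 23:32 on Jul 5 in Halborough.

23:32 on July 5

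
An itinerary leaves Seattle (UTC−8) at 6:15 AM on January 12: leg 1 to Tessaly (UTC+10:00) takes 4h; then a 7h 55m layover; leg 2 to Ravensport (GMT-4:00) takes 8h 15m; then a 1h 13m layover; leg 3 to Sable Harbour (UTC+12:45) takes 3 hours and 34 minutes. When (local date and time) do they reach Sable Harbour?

3:57 AM on January 14

Convert departure to UTC: 6:15 AM + 8:00 = 2:15 PM UTC on Jan 12.
Add 4 hours leg 1 → 6:15 PM UTC.
Add 7 hours 55 minutes layover in Tessaly → 2:10 AM UTC (Jan 13).
Add 8 hours and 15 minutes leg 2 → 10:25 AM UTC.
Add 1 hour 13 minutes layover in Ravensport → 11:38 AM UTC.
Add 3 hours and 34 minutes leg 3 → 3:12 PM UTC.
Sable Harbour is UTC+12:45, so local arrival = 3:12 PM + 12:45 = 3:57 AM on Jan 14.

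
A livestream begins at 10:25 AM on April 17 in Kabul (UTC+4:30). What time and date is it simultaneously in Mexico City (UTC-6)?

Mexico City is 10:30 behind Kabul.
Shift by the zone difference: 10:25 AM − 10:30 = 11:55 PM on Apr 16 in Mexico City.

11:55 PM on April 16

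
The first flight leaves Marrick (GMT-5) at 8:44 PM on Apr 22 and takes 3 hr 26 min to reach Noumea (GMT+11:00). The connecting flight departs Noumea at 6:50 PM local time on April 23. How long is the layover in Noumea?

Convert departure to UTC: 8:44 PM + 5:00 = 1:44 AM UTC on Apr 23.
Add 3 hours and 26 minutes flight time → 5:10 AM UTC.
Noumea is UTC+11:00, so local arrival = 5:10 AM + 11:00 = 4:10 PM on Apr 23.
Layover = 6:50 PM − 4:10 PM = 2 hours 40 minutes.

2 hours 40 minutes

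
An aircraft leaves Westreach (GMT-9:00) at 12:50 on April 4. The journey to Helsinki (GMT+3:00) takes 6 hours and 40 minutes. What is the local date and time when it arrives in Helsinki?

07:30 on April 5

Helsinki is 12:00 ahead of Westreach.
After 6 hours 40 minutes it is 19:30 in Westreach.
Shift by the zone difference: 19:30 + 12:00 = 07:30 on Apr 5 in Helsinki.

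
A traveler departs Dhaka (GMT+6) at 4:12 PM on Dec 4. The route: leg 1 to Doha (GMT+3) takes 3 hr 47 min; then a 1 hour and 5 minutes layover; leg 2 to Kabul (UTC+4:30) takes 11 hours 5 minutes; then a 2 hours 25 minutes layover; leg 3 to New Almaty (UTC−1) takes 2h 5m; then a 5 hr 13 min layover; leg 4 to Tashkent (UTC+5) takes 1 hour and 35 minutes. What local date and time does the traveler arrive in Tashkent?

6:27 PM on December 5

Convert departure to UTC: 4:12 PM − 6:00 = 10:12 AM UTC on Dec 4.
Add 3 hours and 47 minutes leg 1 → 1:59 PM UTC.
Add 1 hour and 5 minutes layover in Doha → 3:04 PM UTC.
Add 11 hours 5 minutes leg 2 → 2:09 AM UTC (Dec 5).
Add 2 hours and 25 minutes layover in Kabul → 4:34 AM UTC.
Add 2 hours 5 minutes leg 3 → 6:39 AM UTC.
Add 5 hours 13 minutes layover in New Almaty → 11:52 AM UTC.
Add 1 hour 35 minutes leg 4 → 1:27 PM UTC.
Tashkent is UTC+5:00, so local arrival = 1:27 PM + 5:00 = 6:27 PM on Dec 5.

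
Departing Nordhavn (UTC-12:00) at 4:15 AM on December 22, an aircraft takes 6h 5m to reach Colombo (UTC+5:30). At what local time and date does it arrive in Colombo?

Colombo is 17:30 ahead of Nordhavn.
After 6 hours 5 minutes it is 10:20 AM in Nordhavn.
Shift by the zone difference: 10:20 AM + 17:30 = 3:50 AM on Dec 23 in Colombo.

3:50 AM on Dec 23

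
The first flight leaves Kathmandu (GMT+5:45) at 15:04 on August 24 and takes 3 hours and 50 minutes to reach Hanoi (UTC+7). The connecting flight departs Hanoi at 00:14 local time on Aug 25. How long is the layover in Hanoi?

4 hours 5 minutes

Convert departure to UTC: 15:04 − 5:45 = 09:19 UTC on Aug 24.
Add 3 hours 50 minutes flight time → 13:09 UTC.
Hanoi is UTC+7:00, so local arrival = 13:09 + 7:00 = 20:09 on Aug 24.
Layover = 00:14 − 20:09 (+1 day) = 4 hours 5 minutes.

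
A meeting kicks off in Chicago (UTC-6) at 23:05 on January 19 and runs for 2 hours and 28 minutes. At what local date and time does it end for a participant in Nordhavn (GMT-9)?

Convert start to UTC: 23:05 + 6:00 = 05:05 UTC on Jan 20.
Add 2 hours and 28 minutes duration → 07:33 UTC.
Nordhavn is UTC−9:00, so local end time = 07:33 − 9:00 = 22:33 on Jan 19.

22:33 on Jan 19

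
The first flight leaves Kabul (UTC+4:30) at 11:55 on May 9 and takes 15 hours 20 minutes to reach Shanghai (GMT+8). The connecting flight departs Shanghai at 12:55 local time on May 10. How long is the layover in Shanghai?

6 hours 10 minutes

Convert departure to UTC: 11:55 − 4:30 = 07:25 UTC on May 9.
Add 15 hours 20 minutes flight time → 22:45 UTC.
Shanghai is UTC+8:00, so local arrival = 22:45 + 8:00 = 06:45 on May 10.
Layover = 12:55 − 06:45 = 6 hours 10 minutes.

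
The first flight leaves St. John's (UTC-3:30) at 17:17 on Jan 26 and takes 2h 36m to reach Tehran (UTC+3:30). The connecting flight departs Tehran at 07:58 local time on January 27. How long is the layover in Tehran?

5 hours 5 minutes

Convert departure to UTC: 17:17 + 3:30 = 20:47 UTC on Jan 26.
Add 2 hours 36 minutes flight time → 23:23 UTC.
Tehran is UTC+3:30, so local arrival = 23:23 + 3:30 = 02:53 on Jan 27.
Layover = 07:58 − 02:53 = 5 hours 5 minutes.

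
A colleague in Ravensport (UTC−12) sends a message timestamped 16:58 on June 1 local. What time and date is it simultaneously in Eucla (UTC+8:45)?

13:43 on June 2

In UTC: 16:58 + 12:00 = 04:58 on Jun 2.
Eucla is UTC+8:45: 04:58 + 8:45 = 13:43 on Jun 2.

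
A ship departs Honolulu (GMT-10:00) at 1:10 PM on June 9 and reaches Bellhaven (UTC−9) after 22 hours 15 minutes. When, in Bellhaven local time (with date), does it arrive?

Convert departure to UTC: 1:10 PM + 10:00 = 11:10 PM UTC on Jun 9.
Add 22 hours and 15 minutes travel time → 9:25 PM UTC (Jun 10).
Bellhaven is UTC−9:00, so local arrival = 9:25 PM − 9:00 = 12:25 PM on Jun 10.

12:25 PM on Jun 10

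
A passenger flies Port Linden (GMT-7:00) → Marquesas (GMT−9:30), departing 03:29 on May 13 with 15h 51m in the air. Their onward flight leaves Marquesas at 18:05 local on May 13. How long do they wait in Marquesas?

1 hour 15 minutes

Convert departure to UTC: 03:29 + 7:00 = 10:29 UTC on May 13.
Add 15 hours and 51 minutes flight time → 02:20 UTC (May 14).
Marquesas is UTC−9:30, so local arrival = 02:20 − 9:30 = 16:50 on May 13.
Layover = 18:05 − 16:50 = 1 hour 15 minutes.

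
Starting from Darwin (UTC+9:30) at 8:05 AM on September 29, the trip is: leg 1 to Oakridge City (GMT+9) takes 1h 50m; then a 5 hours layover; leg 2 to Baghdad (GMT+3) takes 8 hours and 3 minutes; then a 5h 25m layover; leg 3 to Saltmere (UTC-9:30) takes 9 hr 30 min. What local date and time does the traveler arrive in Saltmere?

6:53 PM on September 29

Convert departure to UTC: 8:05 AM − 9:30 = 10:35 PM UTC on Sep 28.
Add 1 hour 50 minutes leg 1 → 12:25 AM UTC (Sep 29).
Add 5 hours layover in Oakridge City → 5:25 AM UTC.
Add 8 hours 3 minutes leg 2 → 1:28 PM UTC.
Add 5 hours and 25 minutes layover in Baghdad → 6:53 PM UTC.
Add 9 hours and 30 minutes leg 3 → 4:23 AM UTC (Sep 30).
Saltmere is UTC−9:30, so local arrival = 4:23 AM − 9:30 = 6:53 PM on Sep 29.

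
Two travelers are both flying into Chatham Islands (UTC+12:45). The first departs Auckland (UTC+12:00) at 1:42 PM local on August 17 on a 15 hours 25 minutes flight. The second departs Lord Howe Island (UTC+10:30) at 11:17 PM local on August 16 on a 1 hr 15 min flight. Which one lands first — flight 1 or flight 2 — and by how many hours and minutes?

the second, by 27 hours 5 minutes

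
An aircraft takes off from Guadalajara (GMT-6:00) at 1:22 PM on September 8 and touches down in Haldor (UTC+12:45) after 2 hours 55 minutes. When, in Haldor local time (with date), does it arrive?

Haldor is 18:45 ahead of Guadalajara.
After 2 hours and 55 minutes it is 4:17 PM in Guadalajara.
Shift by the zone difference: 4:17 PM + 18:45 = 11:02 AM on Sep 9 in Haldor.

11:02 AM on September 9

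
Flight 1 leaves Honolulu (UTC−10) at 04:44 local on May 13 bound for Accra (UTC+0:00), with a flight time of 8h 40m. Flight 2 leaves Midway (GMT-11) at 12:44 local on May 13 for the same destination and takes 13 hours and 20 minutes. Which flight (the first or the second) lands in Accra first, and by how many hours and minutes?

Flight 1 in UTC: 04:44 + 10:00 = 14:44 on May 13.
+8 hours and 40 minutes → arrive 23:24 UTC on May 13.
Flight 2 in UTC: 12:44 + 11:00 = 23:44 on May 13.
+13 hours 20 minutes → arrive 13:04 UTC on May 14.
Flight 1 lands earlier by 13 hours 40 minutes.

the first, by 13 hours 40 minutes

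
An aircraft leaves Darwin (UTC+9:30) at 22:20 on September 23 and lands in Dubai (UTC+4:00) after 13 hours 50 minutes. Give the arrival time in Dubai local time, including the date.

Dubai is 5:30 behind Darwin.
After 13 hours and 50 minutes it is 12:10 (Sep 24) in Darwin.
Shift by the zone difference: 12:10 − 5:30 = 06:40 on Sep 24 in Dubai.

06:40 on Sep 24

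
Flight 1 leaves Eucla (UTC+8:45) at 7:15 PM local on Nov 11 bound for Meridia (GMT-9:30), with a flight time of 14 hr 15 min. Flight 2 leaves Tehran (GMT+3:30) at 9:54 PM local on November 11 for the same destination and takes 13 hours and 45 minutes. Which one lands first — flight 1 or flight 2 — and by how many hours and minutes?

Flight 1 in UTC: 7:15 PM − 8:45 = 10:30 AM on Nov 11.
+14 hours and 15 minutes → arrive 12:45 AM UTC on Nov 12.
Flight 2 in UTC: 9:54 PM − 3:30 = 6:24 PM on Nov 11.
+13 hours and 45 minutes → arrive 8:09 AM UTC on Nov 12.
Flight 1 lands earlier by 7 hours 24 minutes.

the first, by 7 hours 24 minutes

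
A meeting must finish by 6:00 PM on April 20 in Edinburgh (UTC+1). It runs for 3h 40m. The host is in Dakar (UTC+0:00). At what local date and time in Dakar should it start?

Target end time in UTC: 6:00 PM − 1:00 = 5:00 PM on Apr 20.
Subtract 3 hours and 40 minutes → start 1:20 PM UTC on Apr 20.
Dakar is UTC+0, so start is 1:20 PM on Apr 20.

1:20 PM on Apr 20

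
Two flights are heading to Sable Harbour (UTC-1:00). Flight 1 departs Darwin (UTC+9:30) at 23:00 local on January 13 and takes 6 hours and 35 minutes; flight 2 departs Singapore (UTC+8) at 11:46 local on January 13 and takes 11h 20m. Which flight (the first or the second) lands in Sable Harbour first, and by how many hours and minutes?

the second, by 4 hours 59 minutes

Flight 1 in UTC: 23:00 − 9:30 = 13:30 on Jan 13.
+6 hours 35 minutes → arrive 20:05 UTC on Jan 13.
Flight 2 in UTC: 11:46 − 8:00 = 03:46 on Jan 13.
+11 hours 20 minutes → arrive 15:06 UTC on Jan 13.
Flight 2 lands earlier by 4 hours 59 minutes.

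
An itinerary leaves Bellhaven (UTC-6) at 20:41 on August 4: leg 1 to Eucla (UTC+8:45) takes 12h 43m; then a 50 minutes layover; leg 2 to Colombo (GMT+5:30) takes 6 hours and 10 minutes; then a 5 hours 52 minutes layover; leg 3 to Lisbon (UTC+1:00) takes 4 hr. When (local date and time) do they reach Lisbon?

09:16 on August 6

Convert departure to UTC: 20:41 + 6:00 = 02:41 UTC on Aug 5.
Add 12 hours 43 minutes leg 1 → 15:24 UTC.
Add 50 minutes layover in Eucla → 16:14 UTC.
Add 6 hours 10 minutes leg 2 → 22:24 UTC.
Add 5 hours and 52 minutes layover in Colombo → 04:16 UTC (Aug 6).
Add 4 hours leg 3 → 08:16 UTC.
Lisbon is UTC+1:00, so local arrival = 08:16 + 1:00 = 09:16 on Aug 6.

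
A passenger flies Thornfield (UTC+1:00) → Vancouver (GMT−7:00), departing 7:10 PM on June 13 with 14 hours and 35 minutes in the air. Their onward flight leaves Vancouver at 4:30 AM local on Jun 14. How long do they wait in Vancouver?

Convert departure to UTC: 7:10 PM − 1:00 = 6:10 PM UTC on Jun 13.
Add 14 hours and 35 minutes flight time → 8:45 AM UTC (Jun 14).
Vancouver is UTC−7:00, so local arrival = 8:45 AM − 7:00 = 1:45 AM on Jun 14.
Layover = 4:30 AM − 1:45 AM = 2 hours 45 minutes.

2 hours 45 minutes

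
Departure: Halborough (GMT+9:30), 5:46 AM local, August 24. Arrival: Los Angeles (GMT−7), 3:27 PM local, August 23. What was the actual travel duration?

2 hours 11 minutes

Los Angeles is 16:30 behind Halborough.
Clock-face elapsed time (ignoring zones) is −14 hours 19 minutes.
Actual elapsed = −14 hours 19 minutes + 16:30 = 2 hours 11 minutes.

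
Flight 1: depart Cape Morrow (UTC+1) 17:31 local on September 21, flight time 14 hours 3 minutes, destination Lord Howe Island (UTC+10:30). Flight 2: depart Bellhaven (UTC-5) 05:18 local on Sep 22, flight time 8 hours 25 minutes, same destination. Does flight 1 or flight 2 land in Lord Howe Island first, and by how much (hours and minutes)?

Flight 1 in UTC: 17:31 − 1:00 = 16:31 on Sep 21.
+14 hours and 3 minutes → arrive 06:34 UTC on Sep 22.
Flight 2 in UTC: 05:18 + 5:00 = 10:18 on Sep 22.
+8 hours and 25 minutes → arrive 18:43 UTC on Sep 22.
Flight 1 lands earlier by 12 hours 9 minutes.

the first, by 12 hours 9 minutes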